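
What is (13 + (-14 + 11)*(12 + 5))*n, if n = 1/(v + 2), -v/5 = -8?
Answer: -19/21 ≈ -0.90476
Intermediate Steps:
v = 40 (v = -5*(-8) = 40)
n = 1/42 (n = 1/(40 + 2) = 1/42 ≈ 0.023810)
(13 + (-14 + 11)*(12 + 5))*n = (13 + (-14 + 11)*(12 + 5))*(1/42) = (13 - 3*17)*(1/42) = (13 - 51)*(1/42) = -38*1/42 = -19/21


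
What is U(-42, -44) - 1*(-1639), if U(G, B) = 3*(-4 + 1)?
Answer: 1630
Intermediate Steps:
U(G, B) = -9 (U(G, B) = 3*(-3) = -9)
U(-42, -44) - 1*(-1639) = -9 - 1*(-1639) = -9 + 1639 = 1630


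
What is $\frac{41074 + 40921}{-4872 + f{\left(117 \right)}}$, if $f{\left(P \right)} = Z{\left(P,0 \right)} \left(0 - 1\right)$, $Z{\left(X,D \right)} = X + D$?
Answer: $- \frac{81995}{4989} \approx -16.435$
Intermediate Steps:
$Z{\left(X,D \right)} = D + X$
$f{\left(P \right)} = - P$ ($f{\left(P \right)} = \left(0 + P\right) \left(0 - 1\right) = P \left(-1\right) = - P$)
$\frac{41074 + 40921}{-4872 + f{\left(117 \right)}} = \frac{41074 + 40921}{-4872 - 117} = \frac{81995}{-4872 - 117} = \frac{81995}{-4989} = 81995 \left(- \frac{1}{4989}\right) = - \frac{81995}{4989}$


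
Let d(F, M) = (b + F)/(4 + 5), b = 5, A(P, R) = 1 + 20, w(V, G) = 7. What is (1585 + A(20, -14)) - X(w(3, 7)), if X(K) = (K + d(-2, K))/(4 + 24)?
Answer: 67441/42 ≈ 1605.7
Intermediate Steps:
A(P, R) = 21
d(F, M) = 5/9 + F/9 (d(F, M) = (5 + F)/(4 + 5) = (5 + F)/9 = (5 + F)*(⅑) = 5/9 + F/9)
X(K) = 1/84 + K/28 (X(K) = (K + (5/9 + (⅑)*(-2)))/(4 + 24) = (K + (5/9 - 2/9))/28 = (K + ⅓)*(1/28) = (⅓ + K)*(1/28) = 1/84 + K/28)
(1585 + A(20, -14)) - X(w(3, 7)) = (1585 + 21) - (1/84 + (1/28)*7) = 1606 - (1/84 + ¼) = 1606 - 1*11/42 = 1606 - 11/42 = 67441/42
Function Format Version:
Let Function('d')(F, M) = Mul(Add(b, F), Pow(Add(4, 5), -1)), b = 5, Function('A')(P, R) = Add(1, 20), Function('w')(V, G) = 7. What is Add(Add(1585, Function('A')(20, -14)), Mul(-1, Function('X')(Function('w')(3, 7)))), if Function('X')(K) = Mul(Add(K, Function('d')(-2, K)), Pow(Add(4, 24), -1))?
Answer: Rational(67441, 42) ≈ 1605.7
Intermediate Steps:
Function('A')(P, R) = 21
Function('d')(F, M) = Add(Rational(5, 9), Mul(Rational(1, 9), F)) (Function('d')(F, M) = Mul(Add(5, F), Pow(Add(4, 5), -1)) = Mul(Add(5, F), Pow(9, -1)) = Mul(Add(5, F), Rational(1, 9)) = Add(Rational(5, 9), Mul(Rational(1, 9), F)))
Function('X')(K) = Add(Rational(1, 84), Mul(Rational(1, 28), K)) (Function('X')(K) = Mul(Add(K, Add(Rational(5, 9), Mul(Rational(1, 9), -2))), Pow(Add(4, 24), -1)) = Mul(Add(K, Add(Rational(5, 9), Rational(-2, 9))), Pow(28, -1)) = Mul(Add(K, Rational(1, 3)), Rational(1, 28)) = Mul(Add(Rational(1, 3), K), Rational(1, 28)) = Add(Rational(1, 84), Mul(Rational(1, 28), K)))
Add(Add(1585, Function('A')(20, -14)), Mul(-1, Function('X')(Function('w')(3, 7)))) = Add(Add(1585, 21), Mul(-1, Add(Rational(1, 84), Mul(Rational(1, 28), 7)))) = Add(1606, Mul(-1, Add(Rational(1, 84), Rational(1, 4)))) = Add(1606, Mul(-1, Rational(11, 42))) = Add(1606, Rational(-11, 42)) = Rational(67441, 42)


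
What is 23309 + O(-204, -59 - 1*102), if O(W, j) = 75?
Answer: 23384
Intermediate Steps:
23309 + O(-204, -59 - 1*102) = 23309 + 75 = 23384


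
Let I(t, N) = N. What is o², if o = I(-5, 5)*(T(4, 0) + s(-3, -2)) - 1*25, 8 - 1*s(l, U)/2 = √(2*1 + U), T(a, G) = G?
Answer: 3025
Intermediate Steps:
s(l, U) = 16 - 2*√(2 + U) (s(l, U) = 16 - 2*√(2*1 + U) = 16 - 2*√(2 + U))
o = 55 (o = 5*(0 + (16 - 2*√(2 - 2))) - 1*25 = 5*(0 + (16 - 2*√0)) - 25 = 5*(0 + (16 - 2*0)) - 25 = 5*(0 + (16 + 0)) - 25 = 5*(0 + 16) - 25 = 5*16 - 25 = 80 - 25 = 55)
o² = 55² = 3025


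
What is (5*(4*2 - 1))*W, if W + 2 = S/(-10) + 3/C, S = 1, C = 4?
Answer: -189/4 ≈ -47.250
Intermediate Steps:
W = -27/20 (W = -2 + (1/(-10) + 3/4) = -2 + (1*(-⅒) + 3*(¼)) = -2 + (-⅒ + ¾) = -2 + 13/20 = -27/20 ≈ -1.3500)
(5*(4*2 - 1))*W = (5*(4*2 - 1))*(-27/20) = (5*(8 - 1))*(-27/20) = (5*7)*(-27/20) = 35*(-27/20) = -189/4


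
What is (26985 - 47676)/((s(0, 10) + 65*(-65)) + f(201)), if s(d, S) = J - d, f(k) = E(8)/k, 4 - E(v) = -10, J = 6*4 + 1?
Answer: 4158891/844186 ≈ 4.9265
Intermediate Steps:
J = 25 (J = 24 + 1 = 25)
E(v) = 14 (E(v) = 4 - 1*(-10) = 4 + 10 = 14)
f(k) = 14/k
s(d, S) = 25 - d
(26985 - 47676)/((s(0, 10) + 65*(-65)) + f(201)) = (26985 - 47676)/(((25 - 1*0) + 65*(-65)) + 14/201) = -20691/(((25 + 0) - 4225) + 14*(1/201)) = -20691/((25 - 4225) + 14/201) = -20691/(-4200 + 14/201) = -20691/(-844186/201) = -20691*(-201/844186) = 4158891/844186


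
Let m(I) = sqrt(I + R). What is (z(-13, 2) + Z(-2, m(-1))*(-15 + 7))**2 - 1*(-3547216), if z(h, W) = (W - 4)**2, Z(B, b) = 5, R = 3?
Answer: 3548512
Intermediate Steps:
m(I) = sqrt(3 + I) (m(I) = sqrt(I + 3) = sqrt(3 + I))
z(h, W) = (-4 + W)**2
(z(-13, 2) + Z(-2, m(-1))*(-15 + 7))**2 - 1*(-3547216) = ((-4 + 2)**2 + 5*(-15 + 7))**2 - 1*(-3547216) = ((-2)**2 + 5*(-8))**2 + 3547216 = (4 - 40)**2 + 3547216 = (-36)**2 + 3547216 = 1296 + 3547216 = 3548512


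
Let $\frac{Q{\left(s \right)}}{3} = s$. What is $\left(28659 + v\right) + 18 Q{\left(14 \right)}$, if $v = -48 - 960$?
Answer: $28407$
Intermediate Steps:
$Q{\left(s \right)} = 3 s$
$v = -1008$ ($v = -48 - 960 = -1008$)
$\left(28659 + v\right) + 18 Q{\left(14 \right)} = \left(28659 - 1008\right) + 18 \cdot 3 \cdot 14 = 27651 + 18 \cdot 42 = 27651 + 756 = 28407$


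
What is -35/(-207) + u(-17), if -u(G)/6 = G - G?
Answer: 35/207 ≈ 0.16908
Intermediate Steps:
u(G) = 0 (u(G) = -6*(G - G) = -6*0 = 0)
-35/(-207) + u(-17) = -35/(-207) + 0 = -35*(-1/207) + 0 = 35/207 + 0 = 35/207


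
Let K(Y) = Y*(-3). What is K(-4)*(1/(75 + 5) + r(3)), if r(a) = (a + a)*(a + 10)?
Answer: 18723/20 ≈ 936.15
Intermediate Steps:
r(a) = 2*a*(10 + a) (r(a) = (2*a)*(10 + a) = 2*a*(10 + a))
K(Y) = -3*Y
K(-4)*(1/(75 + 5) + r(3)) = (-3*(-4))*(1/(75 + 5) + 2*3*(10 + 3)) = 12*(1/80 + 2*3*13) = 12*(1/80 + 78) = 12*(6241/80) = 18723/20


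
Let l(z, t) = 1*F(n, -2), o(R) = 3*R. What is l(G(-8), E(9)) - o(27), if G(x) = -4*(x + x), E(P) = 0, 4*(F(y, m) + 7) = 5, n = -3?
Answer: -347/4 ≈ -86.750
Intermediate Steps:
F(y, m) = -23/4 (F(y, m) = -7 + (1/4)*5 = -7 + 5/4 = -23/4)
G(x) = -8*x
l(z, t) = -23/4 (l(z, t) = 1*(-23/4) = -23/4)
l(G(-8), E(9)) - o(27) = -23/4 - 3*27 = -23/4 - 1*81 = -23/4 - 81 = -347/4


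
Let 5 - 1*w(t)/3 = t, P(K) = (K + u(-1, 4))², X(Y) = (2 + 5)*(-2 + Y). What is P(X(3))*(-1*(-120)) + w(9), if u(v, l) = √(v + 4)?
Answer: 6228 + 1680*√3 ≈ 9137.8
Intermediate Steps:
u(v, l) = √(4 + v)
X(Y) = -14 + 7*Y (X(Y) = 7*(-2 + Y) = -14 + 7*Y)
P(K) = (K + √3)² (P(K) = (K + √(4 - 1))² = (K + √3)²)
w(t) = 15 - 3*t
P(X(3))*(-1*(-120)) + w(9) = ((-14 + 7*3) + √3)²*(-1*(-120)) + (15 - 3*9) = ((-14 + 21) + √3)²*120 + (15 - 27) = (7 + √3)²*120 - 12 = 120*(7 + √3)² - 12 = -12 + 120*(7 + √3)²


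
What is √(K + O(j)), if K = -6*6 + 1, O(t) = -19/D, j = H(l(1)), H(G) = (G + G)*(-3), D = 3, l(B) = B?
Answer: 2*I*√93/3 ≈ 6.4291*I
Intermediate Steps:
H(G) = -6*G (H(G) = (2*G)*(-3) = -6*G)
j = -6 (j = -6*1 = -6)
O(t) = -19/3
K = -35 (K = -36 + 1 = -35)
√(K + O(j)) = √(-35 - 19/3) = √(-124/3) = 2*I*√93/3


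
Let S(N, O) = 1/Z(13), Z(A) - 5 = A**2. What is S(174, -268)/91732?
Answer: 1/15961368 ≈ 6.2651e-8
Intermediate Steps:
Z(A) = 5 + A**2
S(N, O) = 1/174 (S(N, O) = 1/(5 + 13**2) = 1/(5 + 169) = 1/174)
S(174, -268)/91732 = (1/174)/91732 = (1/174)*(1/91732) = 1/15961368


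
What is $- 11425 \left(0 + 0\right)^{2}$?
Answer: $0$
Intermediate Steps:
$- 11425 \left(0 + 0\right)^{2} = - 11425 \cdot 0^{2} = \left(-11425\right) 0 = 0$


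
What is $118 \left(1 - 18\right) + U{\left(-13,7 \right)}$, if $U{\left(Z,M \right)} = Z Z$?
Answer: $-1837$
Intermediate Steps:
$U{\left(Z,M \right)} = Z^{2}$
$118 \left(1 - 18\right) + U{\left(-13,7 \right)} = 118 \left(1 - 18\right) + \left(-13\right)^{2} = 118 \left(1 - 18\right) + 169 = 118 \left(-17\right) + 169 = -2006 + 169 = -1837$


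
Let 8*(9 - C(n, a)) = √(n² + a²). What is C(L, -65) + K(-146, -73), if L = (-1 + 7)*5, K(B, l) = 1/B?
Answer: 1313/146 - 5*√205/8 ≈ 0.044513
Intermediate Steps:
L = 30 (L = 6*5 = 30)
C(n, a) = 9 - √(a² + n²)/8 (C(n, a) = 9 - √(n² + a²)/8 = 9 - √(a² + n²)/8)
C(L, -65) + K(-146, -73) = (9 - √((-65)² + 30²)/8) + 1/(-146) = (9 - √(4225 + 900)/8) - 1/146 = (9 - 5*√205/8) - 1/146 = 1313/146 - 5*√205/8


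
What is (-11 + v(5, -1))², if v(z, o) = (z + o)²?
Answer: 25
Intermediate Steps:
v(z, o) = (o + z)²
(-11 + v(5, -1))² = (-11 + (-1 + 5)²)² = (-11 + 4²)² = (-11 + 16)² = 5² = 25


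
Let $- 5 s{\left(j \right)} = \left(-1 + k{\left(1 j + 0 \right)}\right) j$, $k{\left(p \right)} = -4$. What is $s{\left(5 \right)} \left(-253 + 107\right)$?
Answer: $-730$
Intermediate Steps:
$s{\left(j \right)} = j$ ($s{\left(j \right)} = - \frac{\left(-1 - 4\right) j}{5} = - \frac{\left(-5\right) j}{5} = j$)
$s{\left(5 \right)} \left(-253 + 107\right) = 5 \left(-253 + 107\right) = 5 \left(-146\right) = -730$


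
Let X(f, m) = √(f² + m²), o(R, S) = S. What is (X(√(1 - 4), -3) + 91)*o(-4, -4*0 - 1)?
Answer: -91 - √6 ≈ -93.449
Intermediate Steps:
(X(√(1 - 4), -3) + 91)*o(-4, -4*0 - 1) = (√((√(1 - 4))² + (-3)²) + 91)*(-4*0 - 1) = (√((√(-3))² + 9) + 91)*(0 - 1) = (√((I*√3)² + 9) + 91)*(-1) = (√(-3 + 9) + 91)*(-1) = (√6 + 91)*(-1) = (91 + √6)*(-1) = -91 - √6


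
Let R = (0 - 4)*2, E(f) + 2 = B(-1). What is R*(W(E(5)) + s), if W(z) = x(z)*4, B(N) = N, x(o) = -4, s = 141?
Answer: -1000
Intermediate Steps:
E(f) = -3 (E(f) = -2 - 1 = -3)
W(z) = -16 (W(z) = -4*4 = -16)
R = -8 (R = -4*2 = -8)
R*(W(E(5)) + s) = -8*(-16 + 141) = -8*125 = -1000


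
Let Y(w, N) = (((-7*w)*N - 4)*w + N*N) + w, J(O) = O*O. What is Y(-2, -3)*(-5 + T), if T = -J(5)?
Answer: -2970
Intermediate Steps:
J(O) = O²
Y(w, N) = w + N² + w*(-4 - 7*N*w) (Y(w, N) = ((-7*N*w - 4)*w + N²) + w = ((-4 - 7*N*w)*w + N²) + w = (w*(-4 - 7*N*w) + N²) + w = (N² + w*(-4 - 7*N*w)) + w = w + N² + w*(-4 - 7*N*w))
T = -25 (T = -1*5² = -1*25 = -25)
Y(-2, -3)*(-5 + T) = ((-3)² - 3*(-2) - 7*(-3)*(-2)²)*(-5 - 25) = (9 + 6 - 7*(-3)*4)*(-30) = (9 + 6 + 84)*(-30) = 99*(-30) = -2970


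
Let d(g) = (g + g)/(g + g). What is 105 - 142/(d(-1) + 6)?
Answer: 593/7 ≈ 84.714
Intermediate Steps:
d(g) = 1 (d(g) = (2*g)/((2*g)) = (2*g)*(1/(2*g)) = 1)
105 - 142/(d(-1) + 6) = 105 - 142/(1 + 6) = 105 - 142/7 = 593/7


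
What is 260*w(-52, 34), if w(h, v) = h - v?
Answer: -22360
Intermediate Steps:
260*w(-52, 34) = 260*(-52 - 1*34) = 260*(-52 - 34) = 260*(-86) = -22360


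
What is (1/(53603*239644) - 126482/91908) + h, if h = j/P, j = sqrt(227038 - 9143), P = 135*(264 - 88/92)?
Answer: -406185475233529/295154208977364 + 23*sqrt(217895)/816750 ≈ -1.3630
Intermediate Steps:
P = 816750/23 (P = 135*(264 - 88*1/92) = 135*(264 - 22/23) = 135*(6050/23) = 816750/23 ≈ 35511.)
j = sqrt(217895) ≈ 466.79
h = 23*sqrt(217895)/816750 (h = sqrt(217895)/(816750/23) = sqrt(217895)*(23/816750) = 23*sqrt(217895)/816750 ≈ 0.013145)
(1/(53603*239644) - 126482/91908) + h = (1/(53603*239644) - 126482/91908) + 23*sqrt(217895)/816750 = ((1/53603)*(1/239644) - 126482*1/91908) + 23*sqrt(217895)/816750 = (1/12845637332 - 63241/45954) + 23*sqrt(217895)/816750 = -406185475233529/295154208977364 + 23*sqrt(217895)/816750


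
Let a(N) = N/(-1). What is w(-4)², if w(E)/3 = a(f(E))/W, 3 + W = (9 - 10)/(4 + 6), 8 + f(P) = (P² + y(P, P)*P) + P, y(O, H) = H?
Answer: 360000/961 ≈ 374.61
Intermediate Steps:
f(P) = -8 + P + 2*P² (f(P) = -8 + ((P² + P*P) + P) = -8 + ((P² + P²) + P) = -8 + (2*P² + P) = -8 + (P + 2*P²) = -8 + P + 2*P²)
a(N) = -N (a(N) = N*(-1) = -N)
W = -31/10 (W = -3 + (9 - 10)/(4 + 6) = -3 - 1/10 = -3 - 1*⅒ = -3 - ⅒ = -31/10 ≈ -3.1000)
w(E) = -240/31 + 30*E/31 + 60*E²/31 (w(E) = 3*((-(-8 + E + 2*E²))/(-31/10)) = 3*((8 - E - 2*E²)*(-10/31)) = 3*(-80/31 + 10*E/31 + 20*E²/31) = -240/31 + 30*E/31 + 60*E²/31)
w(-4)² = (-240/31 + (30/31)*(-4) + (60/31)*(-4)²)² = (-240/31 - 120/31 + (60/31)*16)² = (-240/31 - 120/31 + 960/31)² = (600/31)² = 360000/961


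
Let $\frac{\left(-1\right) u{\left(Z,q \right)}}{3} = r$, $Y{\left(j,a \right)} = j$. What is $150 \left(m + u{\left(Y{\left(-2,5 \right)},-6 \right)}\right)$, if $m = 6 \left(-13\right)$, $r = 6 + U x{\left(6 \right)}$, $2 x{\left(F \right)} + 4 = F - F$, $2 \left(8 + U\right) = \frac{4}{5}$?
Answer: $-21240$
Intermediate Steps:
$U = - \frac{38}{5}$ ($U = -8 + \frac{4 \cdot \frac{1}{5}}{2} = -8 + \frac{1}{2} \cdot \frac{4}{5} = -8 + \frac{2}{5} = - \frac{38}{5} \approx -7.6$)
$x{\left(F \right)} = -2$ ($x{\left(F \right)} = -2 + \frac{F - F}{2} = -2 + \frac{1}{2} \cdot 0 = -2 + 0 = -2$)
$r = \frac{106}{5}$ ($r = 6 - - \frac{76}{5} = 6 + \frac{76}{5} = \frac{106}{5} \approx 21.2$)
$u{\left(Z,q \right)} = - \frac{318}{5}$ ($u{\left(Z,q \right)} = \left(-3\right) \frac{106}{5} = - \frac{318}{5}$)
$m = -78$
$150 \left(m + u{\left(Y{\left(-2,5 \right)},-6 \right)}\right) = 150 \left(-78 - \frac{318}{5}\right) = 150 \left(- \frac{708}{5}\right) = -21240$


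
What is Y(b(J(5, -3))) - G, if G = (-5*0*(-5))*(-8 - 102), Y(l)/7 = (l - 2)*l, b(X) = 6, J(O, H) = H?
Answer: 168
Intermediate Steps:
Y(l) = 7*l*(-2 + l) (Y(l) = 7*((l - 2)*l) = 7*((-2 + l)*l) = 7*(l*(-2 + l)) = 7*l*(-2 + l))
G = 0 (G = (0*(-5))*(-110) = 0*(-110) = 0)
Y(b(J(5, -3))) - G = 7*6*(-2 + 6) - 1*0 = 7*6*4 + 0 = 168 + 0 = 168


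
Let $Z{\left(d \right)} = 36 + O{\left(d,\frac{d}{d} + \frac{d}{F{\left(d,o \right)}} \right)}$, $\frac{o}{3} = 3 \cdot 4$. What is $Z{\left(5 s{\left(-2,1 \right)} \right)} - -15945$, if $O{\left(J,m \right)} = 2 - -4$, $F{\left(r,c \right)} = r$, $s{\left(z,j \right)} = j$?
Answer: $15987$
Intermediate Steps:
$o = 36$ ($o = 3 \cdot 3 \cdot 4 = 3 \cdot 12 = 36$)
$O{\left(J,m \right)} = 6$ ($O{\left(J,m \right)} = 2 + 4 = 6$)
$Z{\left(d \right)} = 42$ ($Z{\left(d \right)} = 36 + 6 = 42$)
$Z{\left(5 s{\left(-2,1 \right)} \right)} - -15945 = 42 - -15945 = 42 + 15945 = 15987$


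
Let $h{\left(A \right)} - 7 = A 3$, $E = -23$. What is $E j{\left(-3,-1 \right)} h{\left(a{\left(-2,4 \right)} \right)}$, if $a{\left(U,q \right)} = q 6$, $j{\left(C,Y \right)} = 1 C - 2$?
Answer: $9085$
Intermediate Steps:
$j{\left(C,Y \right)} = -2 + C$ ($j{\left(C,Y \right)} = C - 2 = -2 + C$)
$a{\left(U,q \right)} = 6 q$
$h{\left(A \right)} = 7 + 3 A$ ($h{\left(A \right)} = 7 + A 3 = 7 + 3 A$)
$E j{\left(-3,-1 \right)} h{\left(a{\left(-2,4 \right)} \right)} = - 23 \left(-2 - 3\right) \left(7 + 3 \cdot 6 \cdot 4\right) = \left(-23\right) \left(-5\right) \left(7 + 3 \cdot 24\right) = 115 \left(7 + 72\right) = 115 \cdot 79 = 9085$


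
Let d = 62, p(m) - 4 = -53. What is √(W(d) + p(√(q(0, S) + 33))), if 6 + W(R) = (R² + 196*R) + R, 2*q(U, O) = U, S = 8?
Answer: √16003 ≈ 126.50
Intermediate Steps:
q(U, O) = U/2
p(m) = -49 (p(m) = 4 - 53 = -49)
W(R) = -6 + R² + 197*R (W(R) = -6 + ((R² + 196*R) + R) = -6 + (R² + 197*R) = -6 + R² + 197*R)
√(W(d) + p(√(q(0, S) + 33))) = √((-6 + 62² + 197*62) - 49) = √((-6 + 3844 + 12214) - 49) = √(16052 - 49) = √16003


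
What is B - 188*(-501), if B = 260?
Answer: 94448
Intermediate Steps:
B - 188*(-501) = 260 - 188*(-501) = 260 + 94188 = 94448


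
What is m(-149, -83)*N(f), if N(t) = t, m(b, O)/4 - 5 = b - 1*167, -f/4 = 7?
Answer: 34832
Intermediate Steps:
f = -28 (f = -4*7 = -28)
m(b, O) = -648 + 4*b (m(b, O) = 20 + 4*(b - 1*167) = 20 + 4*(b - 167) = 20 + 4*(-167 + b) = 20 + (-668 + 4*b) = -648 + 4*b)
m(-149, -83)*N(f) = (-648 + 4*(-149))*(-28) = (-648 - 596)*(-28) = -1244*(-28) = 34832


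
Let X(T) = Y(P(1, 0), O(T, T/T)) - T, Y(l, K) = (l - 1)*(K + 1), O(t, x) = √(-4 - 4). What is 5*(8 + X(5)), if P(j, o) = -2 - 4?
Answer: -20 - 70*I*√2 ≈ -20.0 - 98.995*I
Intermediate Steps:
P(j, o) = -6
O(t, x) = 2*I*√2 (O(t, x) = √(-8) = 2*I*√2)
Y(l, K) = (1 + K)*(-1 + l) (Y(l, K) = (-1 + l)*(1 + K) = (1 + K)*(-1 + l))
X(T) = -7 - T - 14*I*√2 (X(T) = (-1 - 6 - 2*I*√2 + (2*I*√2)*(-6)) - T = (-1 - 6 - 2*I*√2 - 12*I*√2) - T = (-7 - 14*I*√2) - T = -7 - T - 14*I*√2)
5*(8 + X(5)) = 5*(8 + (-7 - 1*5 - 14*I*√2)) = 5*(8 + (-7 - 5 - 14*I*√2)) = 5*(8 + (-12 - 14*I*√2)) = 5*(-4 - 14*I*√2) = -20 - 70*I*√2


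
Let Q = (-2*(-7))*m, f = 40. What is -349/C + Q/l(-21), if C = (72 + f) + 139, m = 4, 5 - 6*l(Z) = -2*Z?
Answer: -97249/9287 ≈ -10.472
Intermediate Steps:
l(Z) = 5/6 + Z/3 (l(Z) = 5/6 - (-1)*Z/3 = 5/6 + Z/3)
C = 251 (C = (72 + 40) + 139 = 112 + 139 = 251)
Q = 56 (Q = -2*(-7)*4 = 14*4 = 56)
-349/C + Q/l(-21) = -349/251 + 56/(5/6 + (1/3)*(-21)) = -349*1/251 + 56/(5/6 - 7) = -349/251 + 56/(-37/6) = -349/251 + 56*(-6/37) = -349/251 - 336/37 = -97249/9287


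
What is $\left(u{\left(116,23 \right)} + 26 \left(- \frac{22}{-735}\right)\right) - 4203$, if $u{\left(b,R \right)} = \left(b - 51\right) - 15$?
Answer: $- \frac{3051883}{735} \approx -4152.2$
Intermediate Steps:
$u{\left(b,R \right)} = -66 + b$ ($u{\left(b,R \right)} = \left(-51 + b\right) - 15 = -66 + b$)
$\left(u{\left(116,23 \right)} + 26 \left(- \frac{22}{-735}\right)\right) - 4203 = \left(\left(-66 + 116\right) + 26 \left(- \frac{22}{-735}\right)\right) - 4203 = \left(50 + 26 \left(\left(-22\right) \left(- \frac{1}{735}\right)\right)\right) - 4203 = \left(50 + 26 \cdot \frac{22}{735}\right) - 4203 = \left(50 + \frac{572}{735}\right) - 4203 = \frac{37322}{735} - 4203 = - \frac{3051883}{735}$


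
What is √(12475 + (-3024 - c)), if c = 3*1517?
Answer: 70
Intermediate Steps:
c = 4551
√(12475 + (-3024 - c)) = √(12475 + (-3024 - 1*4551)) = √(12475 + (-3024 - 4551)) = √(12475 - 7575) = √4900 = 70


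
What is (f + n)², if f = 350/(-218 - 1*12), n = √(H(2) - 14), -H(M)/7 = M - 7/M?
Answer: (70 - 23*I*√14)²/2116 ≈ -1.1843 - 5.6938*I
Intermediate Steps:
H(M) = -7*M + 49/M (H(M) = -7*(M - 7/M) = -7*M + 49/M)
n = I*√14/2 (n = √((-7*2 + 49/2) - 14) = √((-14 + 49*(½)) - 14) = √((-14 + 49/2) - 14) = √(21/2 - 14) = √(-7/2) = I*√14/2 ≈ 1.8708*I)
f = -35/23 (f = 350/(-218 - 12) = 350/(-230) = 350*(-1/230) = -35/23 ≈ -1.5217)
(f + n)² = (-35/23 + I*√14/2)²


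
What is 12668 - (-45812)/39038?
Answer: 247289598/19519 ≈ 12669.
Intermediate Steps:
12668 - (-45812)/39038 = 12668 - 1*(-22906/19519) = 12668 + 22906/19519 = 247289598/19519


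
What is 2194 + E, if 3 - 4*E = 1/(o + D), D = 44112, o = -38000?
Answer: 53657247/24448 ≈ 2194.8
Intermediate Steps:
E = 18335/24448 (E = 3/4 - 1/(4*(-38000 + 44112)) = 3/4 - 1/4/6112 = 3/4 - 1/4*1/6112 = 3/4 - 1/24448 = 18335/24448 ≈ 0.74996)
2194 + E = 2194 + 18335/24448 = 53657247/24448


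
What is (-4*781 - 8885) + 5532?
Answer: -6477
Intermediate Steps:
(-4*781 - 8885) + 5532 = (-3124 - 8885) + 5532 = -12009 + 5532 = -6477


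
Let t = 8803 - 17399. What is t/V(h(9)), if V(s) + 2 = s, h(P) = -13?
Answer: 8596/15 ≈ 573.07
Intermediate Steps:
V(s) = -2 + s
t = -8596
t/V(h(9)) = -8596/(-2 - 13) = -8596/(-15) = -8596*(-1/15) = 8596/15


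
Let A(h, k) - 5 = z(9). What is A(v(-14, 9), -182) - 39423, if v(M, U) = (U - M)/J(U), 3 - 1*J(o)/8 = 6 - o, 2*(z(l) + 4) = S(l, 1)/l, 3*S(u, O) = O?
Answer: -2128787/54 ≈ -39422.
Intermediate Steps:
S(u, O) = O/3
z(l) = -4 + 1/(6*l) (z(l) = -4 + (((1/3)*1)/l)/2 = -4 + (1/(3*l))/2 = -4 + 1/(6*l))
J(o) = -24 + 8*o (J(o) = 24 - 8*(6 - o) = 24 + (-48 + 8*o) = -24 + 8*o)
v(M, U) = (U - M)/(-24 + 8*U)
A(h, k) = 55/54 (A(h, k) = 5 + (-4 + (1/6)/9) = 5 + (-4 + (1/6)*(1/9)) = 5 + (-4 + 1/54) = 5 - 215/54 = 55/54)
A(v(-14, 9), -182) - 39423 = 55/54 - 39423 = -2128787/54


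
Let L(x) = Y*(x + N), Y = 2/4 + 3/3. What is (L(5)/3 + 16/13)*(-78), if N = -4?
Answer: -135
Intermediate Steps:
Y = 3/2 (Y = 2*(1/4) + 3*(1/3) = 1/2 + 1 = 3/2 ≈ 1.5000)
L(x) = -6 + 3*x/2 (L(x) = 3*(x - 4)/2 = 3*(-4 + x)/2 = -6 + 3*x/2)
(L(5)/3 + 16/13)*(-78) = ((-6 + (3/2)*5)/3 + 16/13)*(-78) = ((-6 + 15/2)*(1/3) + 16*(1/13))*(-78) = ((3/2)*(1/3) + 16/13)*(-78) = (1/2 + 16/13)*(-78) = (45/26)*(-78) = -135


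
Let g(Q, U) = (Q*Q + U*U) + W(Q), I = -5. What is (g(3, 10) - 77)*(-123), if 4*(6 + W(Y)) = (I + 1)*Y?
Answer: -2829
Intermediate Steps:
W(Y) = -6 - Y (W(Y) = -6 + ((-5 + 1)*Y)/4 = -6 + (-4*Y)/4 = -6 - Y)
g(Q, U) = -6 + Q**2 + U**2 - Q (g(Q, U) = (Q*Q + U*U) + (-6 - Q) = (Q**2 + U**2) + (-6 - Q) = -6 + Q**2 + U**2 - Q)
(g(3, 10) - 77)*(-123) = ((-6 + 3**2 + 10**2 - 1*3) - 77)*(-123) = ((-6 + 9 + 100 - 3) - 77)*(-123) = (100 - 77)*(-123) = 23*(-123) = -2829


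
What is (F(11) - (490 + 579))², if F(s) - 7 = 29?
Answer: 1067089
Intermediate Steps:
F(s) = 36 (F(s) = 7 + 29 = 36)
(F(11) - (490 + 579))² = (36 - (490 + 579))² = (36 - 1*1069)² = (36 - 1069)² = (-1033)² = 1067089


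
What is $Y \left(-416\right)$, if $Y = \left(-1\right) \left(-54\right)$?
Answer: $-22464$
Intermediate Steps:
$Y = 54$
$Y \left(-416\right) = 54 \left(-416\right) = -22464$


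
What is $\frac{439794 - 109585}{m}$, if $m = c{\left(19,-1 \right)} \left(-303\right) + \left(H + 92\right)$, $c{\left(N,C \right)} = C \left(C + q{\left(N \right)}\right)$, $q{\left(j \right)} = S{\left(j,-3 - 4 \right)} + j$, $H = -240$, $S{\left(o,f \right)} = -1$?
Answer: $\frac{330209}{5003} \approx 66.002$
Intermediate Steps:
$q{\left(j \right)} = -1 + j$
$c{\left(N,C \right)} = C \left(-1 + C + N\right)$ ($c{\left(N,C \right)} = C \left(C + \left(-1 + N\right)\right) = C \left(-1 + C + N\right)$)
$m = 5003$ ($m = - (-1 - 1 + 19) \left(-303\right) + \left(-240 + 92\right) = \left(-1\right) 17 \left(-303\right) - 148 = \left(-17\right) \left(-303\right) - 148 = 5151 - 148 = 5003$)
$\frac{439794 - 109585}{m} = \frac{439794 - 109585}{5003} = \left(439794 - 109585\right) \frac{1}{5003} = 330209 \cdot \frac{1}{5003} = \frac{330209}{5003}$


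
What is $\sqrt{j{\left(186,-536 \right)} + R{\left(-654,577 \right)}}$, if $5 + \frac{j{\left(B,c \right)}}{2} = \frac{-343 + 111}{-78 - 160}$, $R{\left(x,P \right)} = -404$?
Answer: $\frac{i \sqrt{5835046}}{119} \approx 20.299 i$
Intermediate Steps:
$j{\left(B,c \right)} = - \frac{958}{119}$ ($j{\left(B,c \right)} = -10 + 2 \frac{-343 + 111}{-78 - 160} = -10 + 2 \left(- \frac{232}{-238}\right) = -10 + 2 \left(\left(-232\right) \left(- \frac{1}{238}\right)\right) = -10 + 2 \cdot \frac{116}{119} = -10 + \frac{232}{119} = - \frac{958}{119}$)
$\sqrt{j{\left(186,-536 \right)} + R{\left(-654,577 \right)}} = \sqrt{- \frac{958}{119} - 404} = \sqrt{- \frac{49034}{119}} = \frac{i \sqrt{5835046}}{119}$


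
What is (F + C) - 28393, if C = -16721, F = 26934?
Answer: -18180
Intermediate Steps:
(F + C) - 28393 = (26934 - 16721) - 28393 = 10213 - 28393 = -18180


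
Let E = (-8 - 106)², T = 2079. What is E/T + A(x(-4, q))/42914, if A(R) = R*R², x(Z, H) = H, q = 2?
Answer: 30984832/4956567 ≈ 6.2513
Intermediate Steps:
A(R) = R³
E = 12996 (E = (-114)² = 12996)
E/T + A(x(-4, q))/42914 = 12996/2079 + 2³/42914 = 12996*(1/2079) + 8*(1/42914) = 1444/231 + 4/21457 = 30984832/4956567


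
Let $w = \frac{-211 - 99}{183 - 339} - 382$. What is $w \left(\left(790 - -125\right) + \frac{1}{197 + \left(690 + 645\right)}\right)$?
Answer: $- \frac{41550190621}{119496} \approx -3.4771 \cdot 10^{5}$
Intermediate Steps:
$w = - \frac{29641}{78}$ ($w = - \frac{310}{-156} - 382 = \left(-310\right) \left(- \frac{1}{156}\right) - 382 = \frac{155}{78} - 382 = - \frac{29641}{78} \approx -380.01$)
$w \left(\left(790 - -125\right) + \frac{1}{197 + \left(690 + 645\right)}\right) = - \frac{29641 \left(\left(790 - -125\right) + \frac{1}{197 + \left(690 + 645\right)}\right)}{78} = - \frac{29641 \left(\left(790 + 125\right) + \frac{1}{197 + 1335}\right)}{78} = - \frac{29641 \left(915 + \frac{1}{1532}\right)}{78} = \left(- \frac{29641}{78}\right) \frac{1401781}{1532} = - \frac{41550190621}{119496}$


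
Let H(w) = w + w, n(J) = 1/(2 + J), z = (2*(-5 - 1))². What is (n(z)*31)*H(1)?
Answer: 31/73 ≈ 0.42466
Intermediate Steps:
z = 144 (z = (2*(-6))² = (-12)² = 144)
H(w) = 2*w
(n(z)*31)*H(1) = (31/(2 + 144))*(2*1) = (31/146)*2 = 31/73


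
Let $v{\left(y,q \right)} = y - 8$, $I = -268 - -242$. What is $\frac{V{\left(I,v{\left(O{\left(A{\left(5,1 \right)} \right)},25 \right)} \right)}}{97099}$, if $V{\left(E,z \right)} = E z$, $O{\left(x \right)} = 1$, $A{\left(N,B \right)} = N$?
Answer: $\frac{182}{97099} \approx 0.0018744$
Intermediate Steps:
$I = -26$ ($I = -268 + 242 = -26$)
$v{\left(y,q \right)} = -8 + y$
$\frac{V{\left(I,v{\left(O{\left(A{\left(5,1 \right)} \right)},25 \right)} \right)}}{97099} = \frac{\left(-26\right) \left(-8 + 1\right)}{97099} = \left(-26\right) \left(-7\right) \frac{1}{97099} = 182 \cdot \frac{1}{97099} = \frac{182}{97099}$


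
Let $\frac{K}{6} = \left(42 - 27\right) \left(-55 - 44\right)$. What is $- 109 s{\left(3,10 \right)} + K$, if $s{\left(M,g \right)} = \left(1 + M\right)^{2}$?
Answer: $-10654$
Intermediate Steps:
$K = -8910$ ($K = 6 \left(42 - 27\right) \left(-55 - 44\right) = 6 \cdot 15 \left(-99\right) = 6 \left(-1485\right) = -8910$)
$- 109 s{\left(3,10 \right)} + K = - 109 \left(1 + 3\right)^{2} - 8910 = - 109 \cdot 4^{2} - 8910 = \left(-109\right) 16 - 8910 = -1744 - 8910 = -10654$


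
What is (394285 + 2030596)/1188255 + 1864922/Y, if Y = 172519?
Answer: 2634340936349/204996564345 ≈ 12.851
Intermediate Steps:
(394285 + 2030596)/1188255 + 1864922/Y = (394285 + 2030596)/1188255 + 1864922/172519 = 2424881*(1/1188255) + 1864922*(1/172519) = 2424881/1188255 + 1864922/172519 = 2634340936349/204996564345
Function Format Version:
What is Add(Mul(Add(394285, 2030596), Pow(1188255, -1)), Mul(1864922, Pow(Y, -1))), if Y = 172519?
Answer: Rational(2634340936349, 204996564345) ≈ 12.851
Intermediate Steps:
Add(Mul(Add(394285, 2030596), Pow(1188255, -1)), Mul(1864922, Pow(Y, -1))) = Add(Mul(Add(394285, 2030596), Pow(1188255, -1)), Mul(1864922, Pow(172519, -1))) = Add(Mul(2424881, Rational(1, 1188255)), Mul(1864922, Rational(1, 172519))) = Add(Rational(2424881, 1188255), Rational(1864922, 172519)) = Rational(2634340936349, 204996564345)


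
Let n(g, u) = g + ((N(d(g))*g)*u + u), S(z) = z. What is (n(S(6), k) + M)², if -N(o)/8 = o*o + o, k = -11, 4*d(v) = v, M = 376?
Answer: 5527201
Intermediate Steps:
d(v) = v/4
N(o) = -8*o - 8*o² (N(o) = -8*(o*o + o) = -8*(o² + o) = -8*(o + o²) = -8*o - 8*o²)
n(g, u) = g + u - 2*u*g²*(1 + g/4) (n(g, u) = g + (((-8*g/4*(1 + g/4))*g)*u + u) = g + (((-2*g*(1 + g/4))*g)*u + u) = g + ((-2*g²*(1 + g/4))*u + u) = g + (-2*u*g²*(1 + g/4) + u) = g + (u - 2*u*g²*(1 + g/4)) = g + u - 2*u*g²*(1 + g/4))
(n(S(6), k) + M)² = ((6 - 11 - ½*(-11)*6²*(4 + 6)) + 376)² = ((6 - 11 - ½*(-11)*36*10) + 376)² = ((6 - 11 + 1980) + 376)² = (1975 + 376)² = 2351² = 5527201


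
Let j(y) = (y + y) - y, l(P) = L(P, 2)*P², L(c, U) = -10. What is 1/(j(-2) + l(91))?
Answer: -1/82812 ≈ -1.2076e-5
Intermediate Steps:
l(P) = -10*P²
j(y) = y (j(y) = 2*y - y = y)
1/(j(-2) + l(91)) = 1/(-2 - 10*91²) = 1/(-2 - 10*8281) = 1/(-2 - 82810) = 1/(-82812) = -1/82812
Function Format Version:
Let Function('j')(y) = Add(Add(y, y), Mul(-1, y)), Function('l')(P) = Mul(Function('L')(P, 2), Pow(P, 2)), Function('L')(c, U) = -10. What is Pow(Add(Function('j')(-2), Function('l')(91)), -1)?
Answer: Rational(-1, 82812) ≈ -1.2076e-5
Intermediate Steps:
Function('l')(P) = Mul(-10, Pow(P, 2))
Function('j')(y) = y (Function('j')(y) = Add(Mul(2, y), Mul(-1, y)) = y)
Pow(Add(Function('j')(-2), Function('l')(91)), -1) = Pow(Add(-2, Mul(-10, Pow(91, 2))), -1) = Pow(Add(-2, Mul(-10, 8281)), -1) = Pow(Add(-2, -82810), -1) = Pow(-82812, -1) = Rational(-1, 82812)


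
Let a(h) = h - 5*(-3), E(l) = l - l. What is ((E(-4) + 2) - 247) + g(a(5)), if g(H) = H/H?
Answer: -244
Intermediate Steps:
E(l) = 0
a(h) = 15 + h (a(h) = h + 15 = 15 + h)
g(H) = 1
((E(-4) + 2) - 247) + g(a(5)) = ((0 + 2) - 247) + 1 = (2 - 247) + 1 = -245 + 1 = -244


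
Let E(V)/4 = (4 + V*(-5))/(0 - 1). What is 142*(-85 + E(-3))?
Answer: -22862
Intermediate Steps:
E(V) = -16 + 20*V (E(V) = 4*((4 + V*(-5))/(0 - 1)) = 4*((4 - 5*V)/(-1)) = 4*((4 - 5*V)*(-1)) = 4*(-4 + 5*V) = -16 + 20*V)
142*(-85 + E(-3)) = 142*(-85 + (-16 + 20*(-3))) = 142*(-85 + (-16 - 60)) = 142*(-85 - 76) = 142*(-161) = -22862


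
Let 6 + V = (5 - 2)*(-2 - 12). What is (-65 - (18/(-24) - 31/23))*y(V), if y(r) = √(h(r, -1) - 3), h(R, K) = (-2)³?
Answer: -5787*I*√11/92 ≈ -208.62*I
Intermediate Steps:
h(R, K) = -8
V = -48 (V = -6 + (5 - 2)*(-2 - 12) = -6 + 3*(-14) = -6 - 42 = -48)
y(r) = I*√11 (y(r) = √(-8 - 3) = √(-11) = I*√11)
(-65 - (18/(-24) - 31/23))*y(V) = (-65 - (18/(-24) - 31/23))*(I*√11) = (-65 - (18*(-1/24) - 31*1/23))*(I*√11) = (-65 - (-¾ - 31/23))*(I*√11) = (-65 - 1*(-193/92))*(I*√11) = (-65 + 193/92)*(I*√11) = -5787*I*√11/92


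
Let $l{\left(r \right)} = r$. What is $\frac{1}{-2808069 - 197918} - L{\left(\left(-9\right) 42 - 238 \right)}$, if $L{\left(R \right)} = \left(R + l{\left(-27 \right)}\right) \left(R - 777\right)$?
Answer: $- \frac{2692459549914}{3005987} \approx -8.957 \cdot 10^{5}$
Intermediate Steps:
$L{\left(R \right)} = \left(-777 + R\right) \left(-27 + R\right)$ ($L{\left(R \right)} = \left(R - 27\right) \left(R - 777\right) = \left(-27 + R\right) \left(-777 + R\right) = \left(-777 + R\right) \left(-27 + R\right)$)
$\frac{1}{-2808069 - 197918} - L{\left(\left(-9\right) 42 - 238 \right)} = \frac{1}{-2808069 - 197918} - \left(20979 + \left(\left(-9\right) 42 - 238\right)^{2} - 804 \left(\left(-9\right) 42 - 238\right)\right) = \frac{1}{-3005987} - \left(20979 + \left(-378 - 238\right)^{2} - 804 \left(-378 - 238\right)\right) = - \frac{1}{3005987} - \left(20979 + \left(-616\right)^{2} - -495264\right) = - \frac{1}{3005987} - \left(20979 + 379456 + 495264\right) = - \frac{1}{3005987} - 895699 = - \frac{2692459549914}{3005987}$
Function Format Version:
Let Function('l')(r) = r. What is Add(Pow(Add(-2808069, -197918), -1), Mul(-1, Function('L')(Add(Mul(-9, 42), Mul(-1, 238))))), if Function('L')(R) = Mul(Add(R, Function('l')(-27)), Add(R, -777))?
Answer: Rational(-2692459549914, 3005987) ≈ -8.9570e+5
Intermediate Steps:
Function('L')(R) = Mul(Add(-777, R), Add(-27, R)) (Function('L')(R) = Mul(Add(R, -27), Add(R, -777)) = Mul(Add(-27, R), Add(-777, R)) = Mul(Add(-777, R), Add(-27, R)))
Add(Pow(Add(-2808069, -197918), -1), Mul(-1, Function('L')(Add(Mul(-9, 42), Mul(-1, 238))))) = Add(Pow(Add(-2808069, -197918), -1), Mul(-1, Add(20979, Pow(Add(Mul(-9, 42), Mul(-1, 238)), 2), Mul(-804, Add(Mul(-9, 42), Mul(-1, 238)))))) = Add(Pow(-3005987, -1), Mul(-1, Add(20979, Pow(Add(-378, -238), 2), Mul(-804, Add(-378, -238))))) = Add(Rational(-1, 3005987), Mul(-1, Add(20979, Pow(-616, 2), Mul(-804, -616)))) = Add(Rational(-1, 3005987), Mul(-1, Add(20979, 379456, 495264))) = Add(Rational(-1, 3005987), Mul(-1, 895699)) = Add(Rational(-1, 3005987), -895699) = Rational(-2692459549914, 3005987)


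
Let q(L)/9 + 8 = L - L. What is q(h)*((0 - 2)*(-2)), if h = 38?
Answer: -288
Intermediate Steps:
q(L) = -72 (q(L) = -72 + 9*(L - L) = -72 + 9*0 = -72 + 0 = -72)
q(h)*((0 - 2)*(-2)) = -72*(0 - 2)*(-2) = -(-144)*(-2) = -72*4 = -288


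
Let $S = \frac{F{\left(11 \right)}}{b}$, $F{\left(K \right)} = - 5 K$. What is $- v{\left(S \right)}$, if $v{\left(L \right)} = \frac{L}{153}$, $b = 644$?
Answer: $\frac{55}{98532} \approx 0.00055819$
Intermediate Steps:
$S = - \frac{55}{644}$ ($S = \frac{\left(-5\right) 11}{644} = \left(-55\right) \frac{1}{644} = - \frac{55}{644} \approx -0.085404$)
$v{\left(L \right)} = \frac{L}{153}$ ($v{\left(L \right)} = L \frac{1}{153} = \frac{L}{153}$)
$- v{\left(S \right)} = - \frac{-55}{153 \cdot 644} = \left(-1\right) \left(- \frac{55}{98532}\right) = \frac{55}{98532}$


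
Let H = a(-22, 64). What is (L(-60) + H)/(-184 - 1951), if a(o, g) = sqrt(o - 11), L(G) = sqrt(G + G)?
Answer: I*(-sqrt(33) - 2*sqrt(30))/2135 ≈ -0.0078216*I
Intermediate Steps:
L(G) = sqrt(2)*sqrt(G) (L(G) = sqrt(2*G) = sqrt(2)*sqrt(G))
a(o, g) = sqrt(-11 + o)
H = I*sqrt(33) (H = sqrt(-11 - 22) = sqrt(-33) = I*sqrt(33) ≈ 5.7446*I)
(L(-60) + H)/(-184 - 1951) = (sqrt(2)*sqrt(-60) + I*sqrt(33))/(-184 - 1951) = (sqrt(2)*(2*I*sqrt(15)) + I*sqrt(33))/(-2135) = (2*I*sqrt(30) + I*sqrt(33))*(-1/2135) = (I*sqrt(33) + 2*I*sqrt(30))*(-1/2135) = -2*I*sqrt(30)/2135 - I*sqrt(33)/2135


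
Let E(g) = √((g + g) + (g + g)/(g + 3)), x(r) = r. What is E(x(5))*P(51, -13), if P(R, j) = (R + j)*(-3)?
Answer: -171*√5 ≈ -382.37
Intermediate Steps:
P(R, j) = -3*R - 3*j
E(g) = √(2*g + 2*g/(3 + g)) (E(g) = √(2*g + (2*g)/(3 + g)) = √(2*g + 2*g/(3 + g)))
E(x(5))*P(51, -13) = (√2*√(5 + 5/(3 + 5)))*(-3*51 - 3*(-13)) = (√2*√(5 + 5/8))*(-153 + 39) = (√2*√(5 + 5*(⅛)))*(-114) = (√2*√(5 + 5/8))*(-114) = (√2*√(45/8))*(-114) = (√2*(3*√10/4))*(-114) = (3*√5/2)*(-114) = -171*√5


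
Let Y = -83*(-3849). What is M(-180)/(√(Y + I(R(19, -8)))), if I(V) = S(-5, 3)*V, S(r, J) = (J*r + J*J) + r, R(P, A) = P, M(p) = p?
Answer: -90*√319258/159629 ≈ -0.31857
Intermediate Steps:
Y = 319467
S(r, J) = r + J² + J*r (S(r, J) = (J*r + J²) + r = (J² + J*r) + r = r + J² + J*r)
I(V) = -11*V (I(V) = (-5 + 3² + 3*(-5))*V = (-5 + 9 - 15)*V = -11*V)
M(-180)/(√(Y + I(R(19, -8)))) = -180/√(319467 - 11*19) = -180/√(319467 - 209) = -180*√319258/319258 = -90*√319258/159629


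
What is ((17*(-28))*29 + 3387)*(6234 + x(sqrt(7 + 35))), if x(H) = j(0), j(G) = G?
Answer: -64939578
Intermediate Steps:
x(H) = 0
((17*(-28))*29 + 3387)*(6234 + x(sqrt(7 + 35))) = ((17*(-28))*29 + 3387)*(6234 + 0) = (-476*29 + 3387)*6234 = (-13804 + 3387)*6234 = -10417*6234 = -64939578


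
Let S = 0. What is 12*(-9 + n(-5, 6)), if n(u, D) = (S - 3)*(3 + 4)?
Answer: -360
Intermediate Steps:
n(u, D) = -21 (n(u, D) = (0 - 3)*(3 + 4) = -3*7 = -21)
12*(-9 + n(-5, 6)) = 12*(-9 - 21) = 12*(-30) = -360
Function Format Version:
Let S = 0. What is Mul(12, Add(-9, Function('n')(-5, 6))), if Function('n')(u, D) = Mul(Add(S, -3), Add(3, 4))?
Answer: -360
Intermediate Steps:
Function('n')(u, D) = -21 (Function('n')(u, D) = Mul(Add(0, -3), Add(3, 4)) = Mul(-3, 7) = -21)
Mul(12, Add(-9, Function('n')(-5, 6))) = Mul(12, Add(-9, -21)) = Mul(12, -30) = -360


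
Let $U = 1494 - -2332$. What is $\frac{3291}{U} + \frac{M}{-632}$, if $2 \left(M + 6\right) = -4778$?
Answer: $\frac{5621591}{1209016} \approx 4.6497$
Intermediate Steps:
$U = 3826$ ($U = 1494 + 2332 = 3826$)
$M = -2395$ ($M = -6 + \frac{1}{2} \left(-4778\right) = -6 - 2389 = -2395$)
$\frac{3291}{U} + \frac{M}{-632} = \frac{3291}{3826} - \frac{2395}{-632} = 3291 \cdot \frac{1}{3826} - - \frac{2395}{632} = \frac{3291}{3826} + \frac{2395}{632} = \frac{5621591}{1209016}$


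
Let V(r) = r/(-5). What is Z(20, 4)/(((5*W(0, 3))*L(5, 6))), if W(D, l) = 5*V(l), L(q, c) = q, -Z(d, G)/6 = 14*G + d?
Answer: 152/25 ≈ 6.0800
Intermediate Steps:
V(r) = -r/5 (V(r) = r*(-⅕) = -r/5)
Z(d, G) = -84*G - 6*d (Z(d, G) = -6*(14*G + d) = -6*(d + 14*G) = -84*G - 6*d)
W(D, l) = -l (W(D, l) = 5*(-l/5) = -l)
Z(20, 4)/(((5*W(0, 3))*L(5, 6))) = (-84*4 - 6*20)/(((5*(-1*3))*5)) = (-336 - 120)/(((5*(-3))*5)) = -456/((-15*5)) = -456/(-75) = -456*(-1/75) = 152/25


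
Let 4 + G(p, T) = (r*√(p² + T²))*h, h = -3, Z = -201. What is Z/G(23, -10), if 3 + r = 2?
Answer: -804/5645 - 603*√629/5645 ≈ -2.8215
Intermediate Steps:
r = -1 (r = -3 + 2 = -1)
G(p, T) = -4 + 3*√(T² + p²) (G(p, T) = -4 - √(p² + T²)*(-3) = -4 - √(T² + p²)*(-3) = -4 + 3*√(T² + p²))
Z/G(23, -10) = -201/(-4 + 3*√((-10)² + 23²)) = -201/(-4 + 3*√(100 + 529)) = -201/(-4 + 3*√629)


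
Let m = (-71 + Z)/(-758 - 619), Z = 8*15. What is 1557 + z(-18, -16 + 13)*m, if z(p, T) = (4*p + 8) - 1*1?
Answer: 2147174/1377 ≈ 1559.3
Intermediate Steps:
Z = 120
z(p, T) = 7 + 4*p (z(p, T) = (8 + 4*p) - 1 = 7 + 4*p)
m = -49/1377 (m = (-71 + 120)/(-758 - 619) = 49/(-1377) = 49*(-1/1377) = -49/1377 ≈ -0.035585)
1557 + z(-18, -16 + 13)*m = 1557 + (7 + 4*(-18))*(-49/1377) = 1557 + (7 - 72)*(-49/1377) = 1557 - 65*(-49/1377) = 1557 + 3185/1377 = 2147174/1377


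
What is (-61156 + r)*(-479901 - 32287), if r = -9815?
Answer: 36350494548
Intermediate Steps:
(-61156 + r)*(-479901 - 32287) = (-61156 - 9815)*(-479901 - 32287) = -70971*(-512188) = 36350494548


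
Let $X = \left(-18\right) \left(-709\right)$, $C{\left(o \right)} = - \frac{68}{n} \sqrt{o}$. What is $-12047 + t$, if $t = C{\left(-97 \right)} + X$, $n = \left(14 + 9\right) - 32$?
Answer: $715 + \frac{68 i \sqrt{97}}{9} \approx 715.0 + 74.414 i$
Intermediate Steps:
$n = -9$ ($n = 23 - 32 = -9$)
$C{\left(o \right)} = \frac{68 \sqrt{o}}{9}$ ($C{\left(o \right)} = - \frac{68}{-9} \sqrt{o} = \left(-68\right) \left(- \frac{1}{9}\right) \sqrt{o} = \frac{68 \sqrt{o}}{9}$)
$X = 12762$
$t = 12762 + \frac{68 i \sqrt{97}}{9}$ ($t = \frac{68 \sqrt{-97}}{9} + 12762 = \frac{68 i \sqrt{97}}{9} + 12762 = 12762 + \frac{68 i \sqrt{97}}{9} \approx 12762.0 + 74.414 i$)
$-12047 + t = -12047 + \left(12762 + \frac{68 i \sqrt{97}}{9}\right) = 715 + \frac{68 i \sqrt{97}}{9}$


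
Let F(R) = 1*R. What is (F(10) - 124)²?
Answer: 12996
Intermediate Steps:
F(R) = R
(F(10) - 124)² = (10 - 124)² = (-114)² = 12996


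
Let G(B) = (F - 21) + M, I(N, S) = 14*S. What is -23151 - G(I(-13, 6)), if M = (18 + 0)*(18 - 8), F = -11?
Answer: -23299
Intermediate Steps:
M = 180 (M = 18*10 = 180)
G(B) = 148 (G(B) = (-11 - 21) + 180 = -32 + 180 = 148)
-23151 - G(I(-13, 6)) = -23151 - 1*148 = -23151 - 148 = -23299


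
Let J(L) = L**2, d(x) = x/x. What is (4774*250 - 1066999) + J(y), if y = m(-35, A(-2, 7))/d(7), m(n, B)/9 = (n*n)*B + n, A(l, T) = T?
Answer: 5907586101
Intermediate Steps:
d(x) = 1
m(n, B) = 9*n + 9*B*n**2 (m(n, B) = 9*((n*n)*B + n) = 9*(n**2*B + n) = 9*(B*n**2 + n) = 9*(n + B*n**2) = 9*n + 9*B*n**2)
y = 76860 (y = (9*(-35)*(1 + 7*(-35)))/1 = (9*(-35)*(1 - 245))*1 = (9*(-35)*(-244))*1 = 76860*1 = 76860)
(4774*250 - 1066999) + J(y) = (4774*250 - 1066999) + 76860**2 = (1193500 - 1066999) + 5907459600 = 126501 + 5907459600 = 5907586101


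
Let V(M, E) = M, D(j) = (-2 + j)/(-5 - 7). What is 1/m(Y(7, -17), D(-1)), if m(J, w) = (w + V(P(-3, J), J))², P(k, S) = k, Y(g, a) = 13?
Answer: 16/121 ≈ 0.13223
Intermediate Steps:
D(j) = ⅙ - j/12 (D(j) = (-2 + j)/(-12) = (-2 + j)*(-1/12) = ⅙ - j/12)
m(J, w) = (-3 + w)² (m(J, w) = (w - 3)² = (-3 + w)²)
1/m(Y(7, -17), D(-1)) = 1/((-3 + (⅙ - 1/12*(-1)))²) = 1/((-3 + (⅙ + 1/12))²) = 1/((-3 + ¼)²) = 1/((-11/4)²) = 1/(121/16) = 16/121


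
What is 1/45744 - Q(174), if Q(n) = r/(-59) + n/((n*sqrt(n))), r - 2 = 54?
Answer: 2561723/2698896 - sqrt(174)/174 ≈ 0.87336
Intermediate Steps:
r = 56 (r = 2 + 54 = 56)
Q(n) = -56/59 + 1/sqrt(n) (Q(n) = 56/(-59) + n/((n*sqrt(n))) = 56*(-1/59) + n/(n**(3/2)) = -56/59 + n/n**(3/2) = -56/59 + 1/sqrt(n))
1/45744 - Q(174) = 1/45744 - (-56/59 + 1/sqrt(174)) = 1/45744 - (-56/59 + sqrt(174)/174) = 1/45744 + (56/59 - sqrt(174)/174) = 2561723/2698896 - sqrt(174)/174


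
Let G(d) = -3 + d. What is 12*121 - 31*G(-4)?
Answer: 1669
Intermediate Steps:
12*121 - 31*G(-4) = 12*121 - 31*(-3 - 4) = 1452 - 31*(-7) = 1452 + 217 = 1669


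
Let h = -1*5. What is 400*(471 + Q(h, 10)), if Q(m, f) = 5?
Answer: 190400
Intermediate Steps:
h = -5
400*(471 + Q(h, 10)) = 400*(471 + 5) = 400*476 = 190400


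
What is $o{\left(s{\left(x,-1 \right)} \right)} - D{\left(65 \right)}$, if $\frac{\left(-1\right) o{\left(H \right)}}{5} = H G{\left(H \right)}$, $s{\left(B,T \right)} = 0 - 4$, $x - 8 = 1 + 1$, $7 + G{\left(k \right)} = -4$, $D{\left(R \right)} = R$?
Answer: $-285$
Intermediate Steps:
$G{\left(k \right)} = -11$ ($G{\left(k \right)} = -7 - 4 = -11$)
$x = 10$ ($x = 8 + \left(1 + 1\right) = 8 + 2 = 10$)
$s{\left(B,T \right)} = -4$ ($s{\left(B,T \right)} = 0 - 4 = -4$)
$o{\left(H \right)} = 55 H$ ($o{\left(H \right)} = - 5 H \left(-11\right) = - 5 \left(- 11 H\right) = 55 H$)
$o{\left(s{\left(x,-1 \right)} \right)} - D{\left(65 \right)} = 55 \left(-4\right) - 65 = -220 - 65 = -285$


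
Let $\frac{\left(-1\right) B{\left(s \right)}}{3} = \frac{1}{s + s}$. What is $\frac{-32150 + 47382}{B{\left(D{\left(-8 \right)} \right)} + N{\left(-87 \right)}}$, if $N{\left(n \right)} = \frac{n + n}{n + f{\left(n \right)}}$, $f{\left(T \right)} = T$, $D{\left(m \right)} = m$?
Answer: $\frac{243712}{19} \approx 12827.0$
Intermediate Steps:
$B{\left(s \right)} = - \frac{3}{2 s}$ ($B{\left(s \right)} = - \frac{3}{s + s} = - \frac{3}{2 s}$)
$N{\left(n \right)} = 1$ ($N{\left(n \right)} = \frac{n + n}{n + n} = \frac{2 n}{2 n} = 2 n \frac{1}{2 n} = 1$)
$\frac{-32150 + 47382}{B{\left(D{\left(-8 \right)} \right)} + N{\left(-87 \right)}} = \frac{-32150 + 47382}{- \frac{3}{2 \left(-8\right)} + 1} = \frac{15232}{\left(- \frac{3}{2}\right) \left(- \frac{1}{8}\right) + 1} = \frac{15232}{\frac{3}{16} + 1} = \frac{15232}{\frac{19}{16}} = 15232 \cdot \frac{16}{19} = \frac{243712}{19}$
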